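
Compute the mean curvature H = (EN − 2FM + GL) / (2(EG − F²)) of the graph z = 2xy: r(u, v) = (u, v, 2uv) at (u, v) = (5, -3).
H = 120*sqrt(137)/18769

With E = 4*v^2 + 1, F = 4*u*v, G = 4*u^2 + 1, L = 0, M = 2/sqrt(4*u^2 + 4*v^2 + 1), N = 0, assemble
  H = (EN − 2FM + GL) / (2(EG − F²)) = -8*u*v/(4*u^2 + 4*v^2 + 1)^(3/2).
At (u, v) = (5, -3): H = 120*sqrt(137)/18769.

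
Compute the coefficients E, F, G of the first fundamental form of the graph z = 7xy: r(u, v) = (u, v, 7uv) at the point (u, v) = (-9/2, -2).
E = 197;  F = 441;  G = 3973/4

Partials: r_u = (1, 0, 7*v), r_v = (0, 1, 7*u). As functions of (u, v):
  E = r_u · r_u = 49*v^2 + 1,
  F = r_u · r_v = 49*u*v,
  G = r_v · r_v = 49*u^2 + 1.
Evaluating at (u, v) = (-9/2, -2): E = 197, F = 441, G = 3973/4.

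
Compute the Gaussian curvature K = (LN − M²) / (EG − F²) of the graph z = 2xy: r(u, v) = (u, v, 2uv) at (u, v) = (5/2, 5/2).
K = -4/2601

Coefficients of the first fundamental form: E = 4*v^2 + 1, F = 4*u*v, G = 4*u^2 + 1.
Coefficients of the second fundamental form: L = 0, M = 2/sqrt(4*u^2 + 4*v^2 + 1), N = 0.
Assemble K = (LN − M²)/(EG − F²) = -4/(16*u^4 + 32*u^2*v^2 + 8*u^2 + 16*v^4 + 8*v^2 + 1). At (u, v) = (5/2, 5/2): K = -4/2601.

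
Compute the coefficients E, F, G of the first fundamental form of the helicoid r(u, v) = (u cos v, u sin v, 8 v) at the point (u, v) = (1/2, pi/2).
E = 1;  F = 0;  G = 257/4

Partials: r_u = (cos(v), sin(v), 0), r_v = (-u*sin(v), u*cos(v), 8). As functions of (u, v):
  E = r_u · r_u = 1,
  F = r_u · r_v = 0,
  G = r_v · r_v = u^2 + 64.
Evaluating at (u, v) = (1/2, pi/2): E = 1, F = 0, G = 257/4.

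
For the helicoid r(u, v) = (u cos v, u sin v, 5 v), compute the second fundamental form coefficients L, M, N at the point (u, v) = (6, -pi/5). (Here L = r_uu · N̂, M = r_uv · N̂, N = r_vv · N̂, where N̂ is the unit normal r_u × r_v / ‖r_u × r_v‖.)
L = 0;  M = -5*sqrt(61)/61;  N = 0

Compute the unit normal N̂(u, v) = (5*sin(v)/sqrt(u^2 + 25), -5*cos(v)/sqrt(u^2 + 25), u/sqrt(u^2 + 25)), and the second partials r_uu, r_uv, r_vv. Take dot products:
  L(u, v) = r_uu · N̂ = 0,
  M(u, v) = r_uv · N̂ = -5/sqrt(u^2 + 25),
  N(u, v) = r_vv · N̂ = 0.
Evaluating at (u, v) = (6, -pi/5):
  L = 0, M = -5*sqrt(61)/61, N = 0.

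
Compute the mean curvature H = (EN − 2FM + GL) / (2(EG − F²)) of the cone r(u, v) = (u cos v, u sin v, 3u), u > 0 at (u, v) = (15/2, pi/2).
H = sqrt(10)/50

With E = 10, F = 0, G = u^2, L = 0, M = 0, N = 3*sqrt(10)*u^2/(10*Abs(u)), assemble
  H = (EN − 2FM + GL) / (2(EG − F²)) = 3*sqrt(10)/(20*Abs(u)).
At (u, v) = (15/2, pi/2): H = sqrt(10)/50.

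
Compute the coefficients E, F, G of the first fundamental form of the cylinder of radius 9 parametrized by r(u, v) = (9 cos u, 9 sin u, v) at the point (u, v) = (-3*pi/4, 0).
E = 81;  F = 0;  G = 1

Partials: r_u = (-9*sin(u), 9*cos(u), 0), r_v = (0, 0, 1). As functions of (u, v):
  E = r_u · r_u = 81,
  F = r_u · r_v = 0,
  G = r_v · r_v = 1.
Evaluating at (u, v) = (-3*pi/4, 0): E = 81, F = 0, G = 1.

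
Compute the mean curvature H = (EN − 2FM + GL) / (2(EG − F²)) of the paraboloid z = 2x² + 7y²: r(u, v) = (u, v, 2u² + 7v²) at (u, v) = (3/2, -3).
H = 3789*sqrt(1801)/3243601

With E = 16*u^2 + 1, F = 56*u*v, G = 196*v^2 + 1, L = 4/sqrt(16*u^2 + 196*v^2 + 1), M = 0, N = 14/sqrt(16*u^2 + 196*v^2 + 1), assemble
  H = (EN − 2FM + GL) / (2(EG − F²)) = (112*u^2 + 392*v^2 + 9)/(16*u^2 + 196*v^2 + 1)^(3/2).
At (u, v) = (3/2, -3): H = 3789*sqrt(1801)/3243601.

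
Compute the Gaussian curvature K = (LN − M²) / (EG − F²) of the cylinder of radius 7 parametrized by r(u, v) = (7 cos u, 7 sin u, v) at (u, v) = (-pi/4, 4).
K = 0

Coefficients of the first fundamental form: E = 49, F = 0, G = 1.
Coefficients of the second fundamental form: L = -7, M = 0, N = 0.
Assemble K = (LN − M²)/(EG − F²) = 0. At (u, v) = (-pi/4, 4): K = 0.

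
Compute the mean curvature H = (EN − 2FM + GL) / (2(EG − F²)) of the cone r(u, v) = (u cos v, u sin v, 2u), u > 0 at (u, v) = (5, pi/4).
H = sqrt(5)/25

With E = 5, F = 0, G = u^2, L = 0, M = 0, N = 2*sqrt(5)*u^2/(5*Abs(u)), assemble
  H = (EN − 2FM + GL) / (2(EG − F²)) = sqrt(5)/(5*Abs(u)).
At (u, v) = (5, pi/4): H = sqrt(5)/25.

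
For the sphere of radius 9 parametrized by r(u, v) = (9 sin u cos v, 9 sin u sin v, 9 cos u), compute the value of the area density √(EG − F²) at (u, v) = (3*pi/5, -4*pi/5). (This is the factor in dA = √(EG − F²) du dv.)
√(EG − F²)|_{(3*pi/5, -4*pi/5)} = 81*sqrt(2*sqrt(5) + 10)/4

E = 81, F = 0, G = 81*sin(u)^2, so EG − F² = 6561*sin(u)^2. Taking the positive square root: √(EG − F²) = 81*Abs(sin(u)). At (u, v) = (3*pi/5, -4*pi/5): 81*sqrt(2*sqrt(5) + 10)/4.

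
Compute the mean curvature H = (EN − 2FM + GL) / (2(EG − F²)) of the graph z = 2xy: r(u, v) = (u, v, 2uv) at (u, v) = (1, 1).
H = -8/27

With E = 4*v^2 + 1, F = 4*u*v, G = 4*u^2 + 1, L = 0, M = 2/sqrt(4*u^2 + 4*v^2 + 1), N = 0, assemble
  H = (EN − 2FM + GL) / (2(EG − F²)) = -8*u*v/(4*u^2 + 4*v^2 + 1)^(3/2).
At (u, v) = (1, 1): H = -8/27.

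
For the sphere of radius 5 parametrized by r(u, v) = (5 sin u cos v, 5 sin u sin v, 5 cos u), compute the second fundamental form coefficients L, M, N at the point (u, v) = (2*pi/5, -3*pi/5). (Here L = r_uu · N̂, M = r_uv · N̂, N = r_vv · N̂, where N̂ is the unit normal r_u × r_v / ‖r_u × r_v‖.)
L = -5;  M = 0;  N = -25/8 - 5*sqrt(5)/8

Compute the unit normal N̂(u, v) = (sin(u)^2*cos(v)/Abs(sin(u)), sin(u)^2*sin(v)/Abs(sin(u)), sin(2*u)/(2*Abs(sin(u)))), and the second partials r_uu, r_uv, r_vv. Take dot products:
  L(u, v) = r_uu · N̂ = -5*sin(u)/Abs(sin(u)),
  M(u, v) = r_uv · N̂ = 0,
  N(u, v) = r_vv · N̂ = -5*sin(u)^3/Abs(sin(u)).
Evaluating at (u, v) = (2*pi/5, -3*pi/5):
  L = -5, M = 0, N = -25/8 - 5*sqrt(5)/8.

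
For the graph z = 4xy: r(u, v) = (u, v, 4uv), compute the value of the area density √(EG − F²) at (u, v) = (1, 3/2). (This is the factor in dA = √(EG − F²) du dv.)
√(EG − F²)|_{(1, 3/2)} = sqrt(53)

E = 16*v^2 + 1, F = 16*u*v, G = 16*u^2 + 1, so EG − F² = 16*u^2 + 16*v^2 + 1. Taking the positive square root: √(EG − F²) = sqrt(16*u^2 + 16*v^2 + 1). At (u, v) = (1, 3/2): sqrt(53).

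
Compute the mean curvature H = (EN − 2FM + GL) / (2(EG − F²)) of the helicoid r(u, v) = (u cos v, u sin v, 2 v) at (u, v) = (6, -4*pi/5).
H = 0

With E = 1, F = 0, G = u^2 + 4, L = 0, M = -2/sqrt(u^2 + 4), N = 0, assemble
  H = (EN − 2FM + GL) / (2(EG − F²)) = 0.
At (u, v) = (6, -4*pi/5): H = 0.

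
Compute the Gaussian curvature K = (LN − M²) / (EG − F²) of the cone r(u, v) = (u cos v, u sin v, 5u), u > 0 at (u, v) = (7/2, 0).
K = 0

Coefficients of the first fundamental form: E = 26, F = 0, G = u^2.
Coefficients of the second fundamental form: L = 0, M = 0, N = 5*sqrt(26)*u^2/(26*Abs(u)).
Assemble K = (LN − M²)/(EG − F²) = 0. At (u, v) = (7/2, 0): K = 0.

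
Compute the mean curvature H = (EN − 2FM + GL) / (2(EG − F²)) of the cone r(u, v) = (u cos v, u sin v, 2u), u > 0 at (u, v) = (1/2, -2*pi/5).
H = 2*sqrt(5)/5

With E = 5, F = 0, G = u^2, L = 0, M = 0, N = 2*sqrt(5)*u^2/(5*Abs(u)), assemble
  H = (EN − 2FM + GL) / (2(EG − F²)) = sqrt(5)/(5*Abs(u)).
At (u, v) = (1/2, -2*pi/5): H = 2*sqrt(5)/5.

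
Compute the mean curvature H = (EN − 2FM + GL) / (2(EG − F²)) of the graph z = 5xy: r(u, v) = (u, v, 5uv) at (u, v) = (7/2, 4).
H = -14000*sqrt(2829)/8003241

With E = 25*v^2 + 1, F = 25*u*v, G = 25*u^2 + 1, L = 0, M = 5/sqrt(25*u^2 + 25*v^2 + 1), N = 0, assemble
  H = (EN − 2FM + GL) / (2(EG − F²)) = -125*u*v/(25*u^2 + 25*v^2 + 1)^(3/2).
At (u, v) = (7/2, 4): H = -14000*sqrt(2829)/8003241.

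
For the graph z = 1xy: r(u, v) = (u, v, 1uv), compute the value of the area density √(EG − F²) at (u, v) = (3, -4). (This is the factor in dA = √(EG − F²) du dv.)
√(EG − F²)|_{(3, -4)} = sqrt(26)

E = v^2 + 1, F = u*v, G = u^2 + 1, so EG − F² = u^2 + v^2 + 1. Taking the positive square root: √(EG − F²) = sqrt(u^2 + v^2 + 1). At (u, v) = (3, -4): sqrt(26).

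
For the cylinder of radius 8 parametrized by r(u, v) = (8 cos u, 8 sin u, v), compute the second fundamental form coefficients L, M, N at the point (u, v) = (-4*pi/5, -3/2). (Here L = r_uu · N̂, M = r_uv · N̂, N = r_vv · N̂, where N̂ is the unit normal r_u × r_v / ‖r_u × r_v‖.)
L = -8;  M = 0;  N = 0

Compute the unit normal N̂(u, v) = (cos(u), sin(u), 0), and the second partials r_uu, r_uv, r_vv. Take dot products:
  L(u, v) = r_uu · N̂ = -8,
  M(u, v) = r_uv · N̂ = 0,
  N(u, v) = r_vv · N̂ = 0.
Evaluating at (u, v) = (-4*pi/5, -3/2):
  L = -8, M = 0, N = 0.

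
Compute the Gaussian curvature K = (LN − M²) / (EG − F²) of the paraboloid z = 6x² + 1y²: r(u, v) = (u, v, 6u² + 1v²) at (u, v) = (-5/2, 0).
K = 24/811801

Coefficients of the first fundamental form: E = 144*u^2 + 1, F = 24*u*v, G = 4*v^2 + 1.
Coefficients of the second fundamental form: L = 12/sqrt(144*u^2 + 4*v^2 + 1), M = 0, N = 2/sqrt(144*u^2 + 4*v^2 + 1).
Assemble K = (LN − M²)/(EG − F²) = 24/(20736*u^4 + 1152*u^2*v^2 + 288*u^2 + 16*v^4 + 8*v^2 + 1). At (u, v) = (-5/2, 0): K = 24/811801.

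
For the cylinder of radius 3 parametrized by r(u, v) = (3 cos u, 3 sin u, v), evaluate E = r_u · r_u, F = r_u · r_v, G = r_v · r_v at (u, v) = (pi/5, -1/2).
E = 9;  F = 0;  G = 1

Partials: r_u = (-3*sin(u), 3*cos(u), 0), r_v = (0, 0, 1). As functions of (u, v):
  E = r_u · r_u = 9,
  F = r_u · r_v = 0,
  G = r_v · r_v = 1.
Evaluating at (u, v) = (pi/5, -1/2): E = 9, F = 0, G = 1.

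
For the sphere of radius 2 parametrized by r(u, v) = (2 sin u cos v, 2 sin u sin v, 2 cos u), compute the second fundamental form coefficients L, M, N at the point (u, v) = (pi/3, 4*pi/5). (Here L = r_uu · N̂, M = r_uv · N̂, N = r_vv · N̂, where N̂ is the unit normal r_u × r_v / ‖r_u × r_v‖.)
L = -2;  M = 0;  N = -3/2

Compute the unit normal N̂(u, v) = (sin(u)^2*cos(v)/Abs(sin(u)), sin(u)^2*sin(v)/Abs(sin(u)), sin(2*u)/(2*Abs(sin(u)))), and the second partials r_uu, r_uv, r_vv. Take dot products:
  L(u, v) = r_uu · N̂ = -2*sin(u)/Abs(sin(u)),
  M(u, v) = r_uv · N̂ = 0,
  N(u, v) = r_vv · N̂ = -2*sin(u)^3/Abs(sin(u)).
Evaluating at (u, v) = (pi/3, 4*pi/5):
  L = -2, M = 0, N = -3/2.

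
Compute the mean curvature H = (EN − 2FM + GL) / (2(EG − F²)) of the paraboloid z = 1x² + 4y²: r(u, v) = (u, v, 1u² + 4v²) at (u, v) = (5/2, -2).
H = 361*sqrt(282)/79524

With E = 4*u^2 + 1, F = 16*u*v, G = 64*v^2 + 1, L = 2/sqrt(4*u^2 + 64*v^2 + 1), M = 0, N = 8/sqrt(4*u^2 + 64*v^2 + 1), assemble
  H = (EN − 2FM + GL) / (2(EG − F²)) = (16*u^2 + 64*v^2 + 5)/(4*u^2 + 64*v^2 + 1)^(3/2).
At (u, v) = (5/2, -2): H = 361*sqrt(282)/79524.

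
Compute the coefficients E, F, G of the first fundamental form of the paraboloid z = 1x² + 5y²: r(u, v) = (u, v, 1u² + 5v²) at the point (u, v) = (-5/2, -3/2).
E = 26;  F = 75;  G = 226

Partials: r_u = (1, 0, 2*u), r_v = (0, 1, 10*v). As functions of (u, v):
  E = r_u · r_u = 4*u^2 + 1,
  F = r_u · r_v = 20*u*v,
  G = r_v · r_v = 100*v^2 + 1.
Evaluating at (u, v) = (-5/2, -3/2): E = 26, F = 75, G = 226.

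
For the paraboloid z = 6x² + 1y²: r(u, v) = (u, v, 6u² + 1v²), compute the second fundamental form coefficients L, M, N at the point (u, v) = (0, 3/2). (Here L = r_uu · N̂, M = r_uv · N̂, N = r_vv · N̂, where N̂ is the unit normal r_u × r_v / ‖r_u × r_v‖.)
L = 6*sqrt(10)/5;  M = 0;  N = sqrt(10)/5

Compute the unit normal N̂(u, v) = (-12*u/sqrt(144*u^2 + 4*v^2 + 1), -2*v/sqrt(144*u^2 + 4*v^2 + 1), 1/sqrt(144*u^2 + 4*v^2 + 1)), and the second partials r_uu, r_uv, r_vv. Take dot products:
  L(u, v) = r_uu · N̂ = 12/sqrt(144*u^2 + 4*v^2 + 1),
  M(u, v) = r_uv · N̂ = 0,
  N(u, v) = r_vv · N̂ = 2/sqrt(144*u^2 + 4*v^2 + 1).
Evaluating at (u, v) = (0, 3/2):
  L = 6*sqrt(10)/5, M = 0, N = sqrt(10)/5.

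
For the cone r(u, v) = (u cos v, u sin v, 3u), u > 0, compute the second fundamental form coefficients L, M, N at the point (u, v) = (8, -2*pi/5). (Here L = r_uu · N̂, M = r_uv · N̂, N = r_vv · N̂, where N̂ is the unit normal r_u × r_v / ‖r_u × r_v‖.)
L = 0;  M = 0;  N = 12*sqrt(10)/5

Compute the unit normal N̂(u, v) = (-3*sqrt(10)*u*cos(v)/(10*Abs(u)), -3*sqrt(10)*u*sin(v)/(10*Abs(u)), sqrt(10)*u/(10*Abs(u))), and the second partials r_uu, r_uv, r_vv. Take dot products:
  L(u, v) = r_uu · N̂ = 0,
  M(u, v) = r_uv · N̂ = 0,
  N(u, v) = r_vv · N̂ = 3*sqrt(10)*u^2/(10*Abs(u)).
Evaluating at (u, v) = (8, -2*pi/5):
  L = 0, M = 0, N = 12*sqrt(10)/5.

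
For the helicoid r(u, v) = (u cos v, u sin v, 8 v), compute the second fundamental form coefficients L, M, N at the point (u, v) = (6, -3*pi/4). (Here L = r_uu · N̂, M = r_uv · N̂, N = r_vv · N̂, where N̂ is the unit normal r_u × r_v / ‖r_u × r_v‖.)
L = 0;  M = -4/5;  N = 0

Compute the unit normal N̂(u, v) = (8*sin(v)/sqrt(u^2 + 64), -8*cos(v)/sqrt(u^2 + 64), u/sqrt(u^2 + 64)), and the second partials r_uu, r_uv, r_vv. Take dot products:
  L(u, v) = r_uu · N̂ = 0,
  M(u, v) = r_uv · N̂ = -8/sqrt(u^2 + 64),
  N(u, v) = r_vv · N̂ = 0.
Evaluating at (u, v) = (6, -3*pi/4):
  L = 0, M = -4/5, N = 0.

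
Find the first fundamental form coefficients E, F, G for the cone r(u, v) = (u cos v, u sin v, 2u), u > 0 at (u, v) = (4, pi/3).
E = 5;  F = 0;  G = 16

Partials: r_u = (cos(v), sin(v), 2), r_v = (-u*sin(v), u*cos(v), 0). As functions of (u, v):
  E = r_u · r_u = 5,
  F = r_u · r_v = 0,
  G = r_v · r_v = u^2.
Evaluating at (u, v) = (4, pi/3): E = 5, F = 0, G = 16.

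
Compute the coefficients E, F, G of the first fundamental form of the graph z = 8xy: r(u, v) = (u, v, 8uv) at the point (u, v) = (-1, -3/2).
E = 145;  F = 96;  G = 65

Partials: r_u = (1, 0, 8*v), r_v = (0, 1, 8*u). As functions of (u, v):
  E = r_u · r_u = 64*v^2 + 1,
  F = r_u · r_v = 64*u*v,
  G = r_v · r_v = 64*u^2 + 1.
Evaluating at (u, v) = (-1, -3/2): E = 145, F = 96, G = 65.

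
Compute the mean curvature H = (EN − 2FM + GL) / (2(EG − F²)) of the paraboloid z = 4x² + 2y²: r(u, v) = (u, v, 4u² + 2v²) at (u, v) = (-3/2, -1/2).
H = 310*sqrt(149)/22201

With E = 64*u^2 + 1, F = 32*u*v, G = 16*v^2 + 1, L = 8/sqrt(64*u^2 + 16*v^2 + 1), M = 0, N = 4/sqrt(64*u^2 + 16*v^2 + 1), assemble
  H = (EN − 2FM + GL) / (2(EG − F²)) = 2*(64*u^2 + 32*v^2 + 3)/(64*u^2 + 16*v^2 + 1)^(3/2).
At (u, v) = (-3/2, -1/2): H = 310*sqrt(149)/22201.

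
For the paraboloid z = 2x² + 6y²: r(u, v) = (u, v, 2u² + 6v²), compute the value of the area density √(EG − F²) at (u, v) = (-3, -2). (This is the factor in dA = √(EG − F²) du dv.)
√(EG − F²)|_{(-3, -2)} = sqrt(721)

E = 16*u^2 + 1, F = 48*u*v, G = 144*v^2 + 1, so EG − F² = 16*u^2 + 144*v^2 + 1. Taking the positive square root: √(EG − F²) = sqrt(16*u^2 + 144*v^2 + 1). At (u, v) = (-3, -2): sqrt(721).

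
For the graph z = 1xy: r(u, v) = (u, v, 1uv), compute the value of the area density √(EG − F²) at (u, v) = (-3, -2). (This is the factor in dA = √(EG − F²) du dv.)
√(EG − F²)|_{(-3, -2)} = sqrt(14)

E = v^2 + 1, F = u*v, G = u^2 + 1, so EG − F² = u^2 + v^2 + 1. Taking the positive square root: √(EG − F²) = sqrt(u^2 + v^2 + 1). At (u, v) = (-3, -2): sqrt(14).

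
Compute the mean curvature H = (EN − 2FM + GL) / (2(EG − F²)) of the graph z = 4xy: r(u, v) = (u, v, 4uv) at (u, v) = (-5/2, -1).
H = -160*sqrt(13)/4563

With E = 16*v^2 + 1, F = 16*u*v, G = 16*u^2 + 1, L = 0, M = 4/sqrt(16*u^2 + 16*v^2 + 1), N = 0, assemble
  H = (EN − 2FM + GL) / (2(EG − F²)) = -64*u*v/(16*u^2 + 16*v^2 + 1)^(3/2).
At (u, v) = (-5/2, -1): H = -160*sqrt(13)/4563.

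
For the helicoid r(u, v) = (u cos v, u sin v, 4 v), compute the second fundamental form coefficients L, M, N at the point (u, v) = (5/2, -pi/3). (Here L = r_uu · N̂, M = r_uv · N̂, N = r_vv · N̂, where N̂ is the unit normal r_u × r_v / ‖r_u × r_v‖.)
L = 0;  M = -8*sqrt(89)/89;  N = 0

Compute the unit normal N̂(u, v) = (4*sin(v)/sqrt(u^2 + 16), -4*cos(v)/sqrt(u^2 + 16), u/sqrt(u^2 + 16)), and the second partials r_uu, r_uv, r_vv. Take dot products:
  L(u, v) = r_uu · N̂ = 0,
  M(u, v) = r_uv · N̂ = -4/sqrt(u^2 + 16),
  N(u, v) = r_vv · N̂ = 0.
Evaluating at (u, v) = (5/2, -pi/3):
  L = 0, M = -8*sqrt(89)/89, N = 0.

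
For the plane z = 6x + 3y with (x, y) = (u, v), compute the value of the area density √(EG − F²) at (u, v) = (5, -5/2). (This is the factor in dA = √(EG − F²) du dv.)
√(EG − F²)|_{(5, -5/2)} = sqrt(46)

E = 37, F = 18, G = 10, so EG − F² = 46. Taking the positive square root: √(EG − F²) = sqrt(46). At (u, v) = (5, -5/2): sqrt(46).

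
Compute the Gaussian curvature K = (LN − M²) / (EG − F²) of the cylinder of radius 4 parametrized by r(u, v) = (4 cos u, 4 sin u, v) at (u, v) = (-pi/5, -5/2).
K = 0

Coefficients of the first fundamental form: E = 16, F = 0, G = 1.
Coefficients of the second fundamental form: L = -4, M = 0, N = 0.
Assemble K = (LN − M²)/(EG − F²) = 0. At (u, v) = (-pi/5, -5/2): K = 0.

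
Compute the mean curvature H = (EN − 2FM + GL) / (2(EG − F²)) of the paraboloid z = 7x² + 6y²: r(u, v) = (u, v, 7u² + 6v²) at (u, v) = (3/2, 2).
H = 6691*sqrt(1018)/1036324

With E = 196*u^2 + 1, F = 168*u*v, G = 144*v^2 + 1, L = 14/sqrt(196*u^2 + 144*v^2 + 1), M = 0, N = 12/sqrt(196*u^2 + 144*v^2 + 1), assemble
  H = (EN − 2FM + GL) / (2(EG − F²)) = (1176*u^2 + 1008*v^2 + 13)/(196*u^2 + 144*v^2 + 1)^(3/2).
At (u, v) = (3/2, 2): H = 6691*sqrt(1018)/1036324.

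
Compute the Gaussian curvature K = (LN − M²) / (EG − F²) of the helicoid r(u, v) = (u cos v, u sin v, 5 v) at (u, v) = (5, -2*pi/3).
K = -1/100

Coefficients of the first fundamental form: E = 1, F = 0, G = u^2 + 25.
Coefficients of the second fundamental form: L = 0, M = -5/sqrt(u^2 + 25), N = 0.
Assemble K = (LN − M²)/(EG − F²) = -25/(u^2 + 25)^2. At (u, v) = (5, -2*pi/3): K = -1/100.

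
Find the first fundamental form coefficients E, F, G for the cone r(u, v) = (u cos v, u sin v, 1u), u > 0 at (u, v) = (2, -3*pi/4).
E = 2;  F = 0;  G = 4

Partials: r_u = (cos(v), sin(v), 1), r_v = (-u*sin(v), u*cos(v), 0). As functions of (u, v):
  E = r_u · r_u = 2,
  F = r_u · r_v = 0,
  G = r_v · r_v = u^2.
Evaluating at (u, v) = (2, -3*pi/4): E = 2, F = 0, G = 4.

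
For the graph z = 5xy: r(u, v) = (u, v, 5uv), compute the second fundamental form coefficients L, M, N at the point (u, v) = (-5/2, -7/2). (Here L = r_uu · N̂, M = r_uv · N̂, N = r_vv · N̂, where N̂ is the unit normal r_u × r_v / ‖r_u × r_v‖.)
L = 0;  M = 5*sqrt(206)/309;  N = 0

Compute the unit normal N̂(u, v) = (-5*v/sqrt(25*u^2 + 25*v^2 + 1), -5*u/sqrt(25*u^2 + 25*v^2 + 1), 1/sqrt(25*u^2 + 25*v^2 + 1)), and the second partials r_uu, r_uv, r_vv. Take dot products:
  L(u, v) = r_uu · N̂ = 0,
  M(u, v) = r_uv · N̂ = 5/sqrt(25*u^2 + 25*v^2 + 1),
  N(u, v) = r_vv · N̂ = 0.
Evaluating at (u, v) = (-5/2, -7/2):
  L = 0, M = 5*sqrt(206)/309, N = 0.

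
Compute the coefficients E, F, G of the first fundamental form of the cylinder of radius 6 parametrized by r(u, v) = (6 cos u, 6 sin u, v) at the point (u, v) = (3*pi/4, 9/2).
E = 36;  F = 0;  G = 1

Partials: r_u = (-6*sin(u), 6*cos(u), 0), r_v = (0, 0, 1). As functions of (u, v):
  E = r_u · r_u = 36,
  F = r_u · r_v = 0,
  G = r_v · r_v = 1.
Evaluating at (u, v) = (3*pi/4, 9/2): E = 36, F = 0, G = 1.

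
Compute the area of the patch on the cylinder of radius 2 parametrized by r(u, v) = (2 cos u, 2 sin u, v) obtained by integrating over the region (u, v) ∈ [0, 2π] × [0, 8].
Area = 32*pi

Area = ∫∫ √(EG − F²) du dv with √(EG − F²) = 2. Integrating over [0, 2π] × [0, 8] gives 32*pi.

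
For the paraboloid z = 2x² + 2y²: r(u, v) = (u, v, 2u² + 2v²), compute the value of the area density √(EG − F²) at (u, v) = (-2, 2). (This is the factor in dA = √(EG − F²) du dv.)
√(EG − F²)|_{(-2, 2)} = sqrt(129)

E = 16*u^2 + 1, F = 16*u*v, G = 16*v^2 + 1, so EG − F² = 16*u^2 + 16*v^2 + 1. Taking the positive square root: √(EG − F²) = sqrt(16*u^2 + 16*v^2 + 1). At (u, v) = (-2, 2): sqrt(129).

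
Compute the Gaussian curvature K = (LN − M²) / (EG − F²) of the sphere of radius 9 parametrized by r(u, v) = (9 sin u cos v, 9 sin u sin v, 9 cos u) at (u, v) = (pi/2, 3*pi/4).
K = 1/81

Coefficients of the first fundamental form: E = 81, F = 0, G = 81*sin(u)^2.
Coefficients of the second fundamental form: L = -9*sin(u)/Abs(sin(u)), M = 0, N = -9*sin(u)^3/Abs(sin(u)).
Assemble K = (LN − M²)/(EG − F²) = 1/81. At (u, v) = (pi/2, 3*pi/4): K = 1/81.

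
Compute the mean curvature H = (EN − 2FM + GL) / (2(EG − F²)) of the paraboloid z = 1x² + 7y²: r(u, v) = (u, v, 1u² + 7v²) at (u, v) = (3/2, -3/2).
H = 512*sqrt(451)/203401

With E = 4*u^2 + 1, F = 28*u*v, G = 196*v^2 + 1, L = 2/sqrt(4*u^2 + 196*v^2 + 1), M = 0, N = 14/sqrt(4*u^2 + 196*v^2 + 1), assemble
  H = (EN − 2FM + GL) / (2(EG − F²)) = 4*(7*u^2 + 49*v^2 + 2)/(4*u^2 + 196*v^2 + 1)^(3/2).
At (u, v) = (3/2, -3/2): H = 512*sqrt(451)/203401.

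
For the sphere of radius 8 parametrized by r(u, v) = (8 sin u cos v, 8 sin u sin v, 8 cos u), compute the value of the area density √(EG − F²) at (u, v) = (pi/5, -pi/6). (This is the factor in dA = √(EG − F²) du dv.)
√(EG − F²)|_{(pi/5, -pi/6)} = 16*sqrt(10 - 2*sqrt(5))

E = 64, F = 0, G = 64*sin(u)^2, so EG − F² = 4096*sin(u)^2. Taking the positive square root: √(EG − F²) = 64*Abs(sin(u)). At (u, v) = (pi/5, -pi/6): 16*sqrt(10 - 2*sqrt(5)).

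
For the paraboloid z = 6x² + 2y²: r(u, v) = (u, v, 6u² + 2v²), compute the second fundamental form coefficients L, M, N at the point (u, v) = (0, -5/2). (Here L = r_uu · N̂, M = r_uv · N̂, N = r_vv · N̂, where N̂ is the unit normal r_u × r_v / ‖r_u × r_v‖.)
L = 12*sqrt(101)/101;  M = 0;  N = 4*sqrt(101)/101

Compute the unit normal N̂(u, v) = (-12*u/sqrt(144*u^2 + 16*v^2 + 1), -4*v/sqrt(144*u^2 + 16*v^2 + 1), 1/sqrt(144*u^2 + 16*v^2 + 1)), and the second partials r_uu, r_uv, r_vv. Take dot products:
  L(u, v) = r_uu · N̂ = 12/sqrt(144*u^2 + 16*v^2 + 1),
  M(u, v) = r_uv · N̂ = 0,
  N(u, v) = r_vv · N̂ = 4/sqrt(144*u^2 + 16*v^2 + 1).
Evaluating at (u, v) = (0, -5/2):
  L = 12*sqrt(101)/101, M = 0, N = 4*sqrt(101)/101.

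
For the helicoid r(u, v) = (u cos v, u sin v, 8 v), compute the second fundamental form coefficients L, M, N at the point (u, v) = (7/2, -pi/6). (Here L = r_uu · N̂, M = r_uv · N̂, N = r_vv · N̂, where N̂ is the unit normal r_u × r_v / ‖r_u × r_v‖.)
L = 0;  M = -16*sqrt(305)/305;  N = 0

Compute the unit normal N̂(u, v) = (8*sin(v)/sqrt(u^2 + 64), -8*cos(v)/sqrt(u^2 + 64), u/sqrt(u^2 + 64)), and the second partials r_uu, r_uv, r_vv. Take dot products:
  L(u, v) = r_uu · N̂ = 0,
  M(u, v) = r_uv · N̂ = -8/sqrt(u^2 + 64),
  N(u, v) = r_vv · N̂ = 0.
Evaluating at (u, v) = (7/2, -pi/6):
  L = 0, M = -16*sqrt(305)/305, N = 0.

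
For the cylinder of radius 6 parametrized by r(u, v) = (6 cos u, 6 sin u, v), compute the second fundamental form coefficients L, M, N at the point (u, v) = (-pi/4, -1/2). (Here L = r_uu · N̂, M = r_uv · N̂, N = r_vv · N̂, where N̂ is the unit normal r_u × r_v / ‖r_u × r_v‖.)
L = -6;  M = 0;  N = 0

Compute the unit normal N̂(u, v) = (cos(u), sin(u), 0), and the second partials r_uu, r_uv, r_vv. Take dot products:
  L(u, v) = r_uu · N̂ = -6,
  M(u, v) = r_uv · N̂ = 0,
  N(u, v) = r_vv · N̂ = 0.
Evaluating at (u, v) = (-pi/4, -1/2):
  L = -6, M = 0, N = 0.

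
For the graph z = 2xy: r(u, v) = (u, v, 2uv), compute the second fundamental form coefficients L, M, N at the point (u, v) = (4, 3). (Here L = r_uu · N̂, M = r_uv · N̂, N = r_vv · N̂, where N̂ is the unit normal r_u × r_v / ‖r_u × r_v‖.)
L = 0;  M = 2*sqrt(101)/101;  N = 0

Compute the unit normal N̂(u, v) = (-2*v/sqrt(4*u^2 + 4*v^2 + 1), -2*u/sqrt(4*u^2 + 4*v^2 + 1), 1/sqrt(4*u^2 + 4*v^2 + 1)), and the second partials r_uu, r_uv, r_vv. Take dot products:
  L(u, v) = r_uu · N̂ = 0,
  M(u, v) = r_uv · N̂ = 2/sqrt(4*u^2 + 4*v^2 + 1),
  N(u, v) = r_vv · N̂ = 0.
Evaluating at (u, v) = (4, 3):
  L = 0, M = 2*sqrt(101)/101, N = 0.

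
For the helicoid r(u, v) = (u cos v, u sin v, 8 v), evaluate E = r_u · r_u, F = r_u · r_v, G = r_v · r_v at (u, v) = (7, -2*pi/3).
E = 1;  F = 0;  G = 113

Partials: r_u = (cos(v), sin(v), 0), r_v = (-u*sin(v), u*cos(v), 8). As functions of (u, v):
  E = r_u · r_u = 1,
  F = r_u · r_v = 0,
  G = r_v · r_v = u^2 + 64.
Evaluating at (u, v) = (7, -2*pi/3): E = 1, F = 0, G = 113.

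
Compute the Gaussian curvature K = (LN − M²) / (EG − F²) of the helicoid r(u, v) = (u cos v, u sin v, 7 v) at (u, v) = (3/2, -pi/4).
K = -784/42025

Coefficients of the first fundamental form: E = 1, F = 0, G = u^2 + 49.
Coefficients of the second fundamental form: L = 0, M = -7/sqrt(u^2 + 49), N = 0.
Assemble K = (LN − M²)/(EG − F²) = -49/(u^2 + 49)^2. At (u, v) = (3/2, -pi/4): K = -784/42025.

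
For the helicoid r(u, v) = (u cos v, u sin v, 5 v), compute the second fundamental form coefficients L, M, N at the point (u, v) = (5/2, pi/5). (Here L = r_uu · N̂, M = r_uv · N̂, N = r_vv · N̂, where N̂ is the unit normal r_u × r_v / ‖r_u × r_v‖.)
L = 0;  M = -2*sqrt(5)/5;  N = 0

Compute the unit normal N̂(u, v) = (5*sin(v)/sqrt(u^2 + 25), -5*cos(v)/sqrt(u^2 + 25), u/sqrt(u^2 + 25)), and the second partials r_uu, r_uv, r_vv. Take dot products:
  L(u, v) = r_uu · N̂ = 0,
  M(u, v) = r_uv · N̂ = -5/sqrt(u^2 + 25),
  N(u, v) = r_vv · N̂ = 0.
Evaluating at (u, v) = (5/2, pi/5):
  L = 0, M = -2*sqrt(5)/5, N = 0.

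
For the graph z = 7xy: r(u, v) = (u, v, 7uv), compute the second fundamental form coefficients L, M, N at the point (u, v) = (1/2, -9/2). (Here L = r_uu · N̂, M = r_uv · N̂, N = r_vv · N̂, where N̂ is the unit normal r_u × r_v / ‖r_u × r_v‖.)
L = 0;  M = 7*sqrt(4022)/2011;  N = 0

Compute the unit normal N̂(u, v) = (-7*v/sqrt(49*u^2 + 49*v^2 + 1), -7*u/sqrt(49*u^2 + 49*v^2 + 1), 1/sqrt(49*u^2 + 49*v^2 + 1)), and the second partials r_uu, r_uv, r_vv. Take dot products:
  L(u, v) = r_uu · N̂ = 0,
  M(u, v) = r_uv · N̂ = 7/sqrt(49*u^2 + 49*v^2 + 1),
  N(u, v) = r_vv · N̂ = 0.
Evaluating at (u, v) = (1/2, -9/2):
  L = 0, M = 7*sqrt(4022)/2011, N = 0.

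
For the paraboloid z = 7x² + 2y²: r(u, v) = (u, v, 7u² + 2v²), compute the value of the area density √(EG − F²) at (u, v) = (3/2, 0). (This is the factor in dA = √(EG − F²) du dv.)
√(EG − F²)|_{(3/2, 0)} = sqrt(442)

E = 196*u^2 + 1, F = 56*u*v, G = 16*v^2 + 1, so EG − F² = 196*u^2 + 16*v^2 + 1. Taking the positive square root: √(EG − F²) = sqrt(196*u^2 + 16*v^2 + 1). At (u, v) = (3/2, 0): sqrt(442).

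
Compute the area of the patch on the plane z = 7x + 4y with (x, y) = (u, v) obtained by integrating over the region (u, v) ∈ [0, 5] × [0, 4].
Area = 20*sqrt(66)

Area = ∫∫ √(EG − F²) du dv with √(EG − F²) = sqrt(66). Integrating over [0, 5] × [0, 4] gives 20*sqrt(66).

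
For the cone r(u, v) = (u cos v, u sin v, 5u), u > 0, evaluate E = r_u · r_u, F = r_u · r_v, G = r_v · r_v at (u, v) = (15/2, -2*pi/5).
E = 26;  F = 0;  G = 225/4

Partials: r_u = (cos(v), sin(v), 5), r_v = (-u*sin(v), u*cos(v), 0). As functions of (u, v):
  E = r_u · r_u = 26,
  F = r_u · r_v = 0,
  G = r_v · r_v = u^2.
Evaluating at (u, v) = (15/2, -2*pi/5): E = 26, F = 0, G = 225/4.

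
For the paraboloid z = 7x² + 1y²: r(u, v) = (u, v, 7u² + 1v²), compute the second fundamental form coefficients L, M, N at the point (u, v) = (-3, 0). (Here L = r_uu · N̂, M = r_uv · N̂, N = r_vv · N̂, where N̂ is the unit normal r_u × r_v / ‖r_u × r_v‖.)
L = 14*sqrt(1765)/1765;  M = 0;  N = 2*sqrt(1765)/1765

Compute the unit normal N̂(u, v) = (-14*u/sqrt(196*u^2 + 4*v^2 + 1), -2*v/sqrt(196*u^2 + 4*v^2 + 1), 1/sqrt(196*u^2 + 4*v^2 + 1)), and the second partials r_uu, r_uv, r_vv. Take dot products:
  L(u, v) = r_uu · N̂ = 14/sqrt(196*u^2 + 4*v^2 + 1),
  M(u, v) = r_uv · N̂ = 0,
  N(u, v) = r_vv · N̂ = 2/sqrt(196*u^2 + 4*v^2 + 1).
Evaluating at (u, v) = (-3, 0):
  L = 14*sqrt(1765)/1765, M = 0, N = 2*sqrt(1765)/1765.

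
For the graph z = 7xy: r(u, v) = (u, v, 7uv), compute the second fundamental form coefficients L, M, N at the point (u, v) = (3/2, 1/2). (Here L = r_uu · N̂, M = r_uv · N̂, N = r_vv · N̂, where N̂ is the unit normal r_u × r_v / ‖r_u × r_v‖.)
L = 0;  M = 7*sqrt(494)/247;  N = 0

Compute the unit normal N̂(u, v) = (-7*v/sqrt(49*u^2 + 49*v^2 + 1), -7*u/sqrt(49*u^2 + 49*v^2 + 1), 1/sqrt(49*u^2 + 49*v^2 + 1)), and the second partials r_uu, r_uv, r_vv. Take dot products:
  L(u, v) = r_uu · N̂ = 0,
  M(u, v) = r_uv · N̂ = 7/sqrt(49*u^2 + 49*v^2 + 1),
  N(u, v) = r_vv · N̂ = 0.
Evaluating at (u, v) = (3/2, 1/2):
  L = 0, M = 7*sqrt(494)/247, N = 0.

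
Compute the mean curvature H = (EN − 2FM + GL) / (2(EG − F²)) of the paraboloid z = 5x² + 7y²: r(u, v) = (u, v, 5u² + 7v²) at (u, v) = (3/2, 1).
H = 2567*sqrt(422)/178084

With E = 100*u^2 + 1, F = 140*u*v, G = 196*v^2 + 1, L = 10/sqrt(100*u^2 + 196*v^2 + 1), M = 0, N = 14/sqrt(100*u^2 + 196*v^2 + 1), assemble
  H = (EN − 2FM + GL) / (2(EG − F²)) = 4*(175*u^2 + 245*v^2 + 3)/(100*u^2 + 196*v^2 + 1)^(3/2).
At (u, v) = (3/2, 1): H = 2567*sqrt(422)/178084.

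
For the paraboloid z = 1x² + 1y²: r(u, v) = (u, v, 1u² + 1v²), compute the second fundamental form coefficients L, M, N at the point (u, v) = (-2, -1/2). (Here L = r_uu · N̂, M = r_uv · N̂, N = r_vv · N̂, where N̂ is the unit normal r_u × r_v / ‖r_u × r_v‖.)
L = sqrt(2)/3;  M = 0;  N = sqrt(2)/3

Compute the unit normal N̂(u, v) = (-2*u/sqrt(4*u^2 + 4*v^2 + 1), -2*v/sqrt(4*u^2 + 4*v^2 + 1), 1/sqrt(4*u^2 + 4*v^2 + 1)), and the second partials r_uu, r_uv, r_vv. Take dot products:
  L(u, v) = r_uu · N̂ = 2/sqrt(4*u^2 + 4*v^2 + 1),
  M(u, v) = r_uv · N̂ = 0,
  N(u, v) = r_vv · N̂ = 2/sqrt(4*u^2 + 4*v^2 + 1).
Evaluating at (u, v) = (-2, -1/2):
  L = sqrt(2)/3, M = 0, N = sqrt(2)/3.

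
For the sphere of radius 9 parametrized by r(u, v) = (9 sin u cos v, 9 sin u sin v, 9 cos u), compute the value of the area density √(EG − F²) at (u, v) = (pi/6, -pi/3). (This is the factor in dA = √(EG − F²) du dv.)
√(EG − F²)|_{(pi/6, -pi/3)} = 81/2

E = 81, F = 0, G = 81*sin(u)^2, so EG − F² = 6561*sin(u)^2. Taking the positive square root: √(EG − F²) = 81*Abs(sin(u)). At (u, v) = (pi/6, -pi/3): 81/2.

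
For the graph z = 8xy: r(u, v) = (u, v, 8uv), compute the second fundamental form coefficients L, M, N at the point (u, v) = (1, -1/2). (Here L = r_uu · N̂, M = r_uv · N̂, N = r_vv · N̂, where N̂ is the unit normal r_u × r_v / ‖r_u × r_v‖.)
L = 0;  M = 8/9;  N = 0

Compute the unit normal N̂(u, v) = (-8*v/sqrt(64*u^2 + 64*v^2 + 1), -8*u/sqrt(64*u^2 + 64*v^2 + 1), 1/sqrt(64*u^2 + 64*v^2 + 1)), and the second partials r_uu, r_uv, r_vv. Take dot products:
  L(u, v) = r_uu · N̂ = 0,
  M(u, v) = r_uv · N̂ = 8/sqrt(64*u^2 + 64*v^2 + 1),
  N(u, v) = r_vv · N̂ = 0.
Evaluating at (u, v) = (1, -1/2):
  L = 0, M = 8/9, N = 0.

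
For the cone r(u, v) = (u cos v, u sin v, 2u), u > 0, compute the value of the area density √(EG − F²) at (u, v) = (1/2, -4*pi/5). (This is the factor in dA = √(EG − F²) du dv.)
√(EG − F²)|_{(1/2, -4*pi/5)} = sqrt(5)/2

E = 5, F = 0, G = u^2, so EG − F² = 5*u^2. Taking the positive square root: √(EG − F²) = sqrt(5)*Abs(u). At (u, v) = (1/2, -4*pi/5): sqrt(5)/2.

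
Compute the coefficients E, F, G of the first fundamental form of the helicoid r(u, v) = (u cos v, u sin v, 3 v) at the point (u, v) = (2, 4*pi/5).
E = 1;  F = 0;  G = 13

Partials: r_u = (cos(v), sin(v), 0), r_v = (-u*sin(v), u*cos(v), 3). As functions of (u, v):
  E = r_u · r_u = 1,
  F = r_u · r_v = 0,
  G = r_v · r_v = u^2 + 9.
Evaluating at (u, v) = (2, 4*pi/5): E = 1, F = 0, G = 13.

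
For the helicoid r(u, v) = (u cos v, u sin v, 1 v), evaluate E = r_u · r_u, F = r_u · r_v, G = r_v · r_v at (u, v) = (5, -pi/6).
E = 1;  F = 0;  G = 26

Partials: r_u = (cos(v), sin(v), 0), r_v = (-u*sin(v), u*cos(v), 1). As functions of (u, v):
  E = r_u · r_u = 1,
  F = r_u · r_v = 0,
  G = r_v · r_v = u^2 + 1.
Evaluating at (u, v) = (5, -pi/6): E = 1, F = 0, G = 26.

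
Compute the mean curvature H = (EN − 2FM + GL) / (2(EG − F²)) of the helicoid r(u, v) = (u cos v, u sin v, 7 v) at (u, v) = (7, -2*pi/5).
H = 0

With E = 1, F = 0, G = u^2 + 49, L = 0, M = -7/sqrt(u^2 + 49), N = 0, assemble
  H = (EN − 2FM + GL) / (2(EG − F²)) = 0.
At (u, v) = (7, -2*pi/5): H = 0.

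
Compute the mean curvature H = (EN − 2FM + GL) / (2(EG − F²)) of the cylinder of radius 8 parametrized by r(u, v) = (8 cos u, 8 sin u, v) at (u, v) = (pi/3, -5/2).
H = -1/16

With E = 64, F = 0, G = 1, L = -8, M = 0, N = 0, assemble
  H = (EN − 2FM + GL) / (2(EG − F²)) = -1/16.
At (u, v) = (pi/3, -5/2): H = -1/16.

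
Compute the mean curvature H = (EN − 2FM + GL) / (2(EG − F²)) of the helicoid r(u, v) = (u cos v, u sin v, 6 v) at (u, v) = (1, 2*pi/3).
H = 0

With E = 1, F = 0, G = u^2 + 36, L = 0, M = -6/sqrt(u^2 + 36), N = 0, assemble
  H = (EN − 2FM + GL) / (2(EG − F²)) = 0.
At (u, v) = (1, 2*pi/3): H = 0.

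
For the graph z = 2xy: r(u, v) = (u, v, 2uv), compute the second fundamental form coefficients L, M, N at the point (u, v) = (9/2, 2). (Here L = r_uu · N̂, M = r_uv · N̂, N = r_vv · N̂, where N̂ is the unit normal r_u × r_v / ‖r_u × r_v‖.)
L = 0;  M = sqrt(2)/7;  N = 0

Compute the unit normal N̂(u, v) = (-2*v/sqrt(4*u^2 + 4*v^2 + 1), -2*u/sqrt(4*u^2 + 4*v^2 + 1), 1/sqrt(4*u^2 + 4*v^2 + 1)), and the second partials r_uu, r_uv, r_vv. Take dot products:
  L(u, v) = r_uu · N̂ = 0,
  M(u, v) = r_uv · N̂ = 2/sqrt(4*u^2 + 4*v^2 + 1),
  N(u, v) = r_vv · N̂ = 0.
Evaluating at (u, v) = (9/2, 2):
  L = 0, M = sqrt(2)/7, N = 0.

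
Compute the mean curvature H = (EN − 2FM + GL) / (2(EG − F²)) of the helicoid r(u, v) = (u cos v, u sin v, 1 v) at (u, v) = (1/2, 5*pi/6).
H = 0

With E = 1, F = 0, G = u^2 + 1, L = 0, M = -1/sqrt(u^2 + 1), N = 0, assemble
  H = (EN − 2FM + GL) / (2(EG − F²)) = 0.
At (u, v) = (1/2, 5*pi/6): H = 0.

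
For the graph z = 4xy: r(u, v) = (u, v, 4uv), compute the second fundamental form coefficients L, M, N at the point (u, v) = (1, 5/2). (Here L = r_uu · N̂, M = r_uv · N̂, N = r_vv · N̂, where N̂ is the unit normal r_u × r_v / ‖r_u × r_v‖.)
L = 0;  M = 4*sqrt(13)/39;  N = 0

Compute the unit normal N̂(u, v) = (-4*v/sqrt(16*u^2 + 16*v^2 + 1), -4*u/sqrt(16*u^2 + 16*v^2 + 1), 1/sqrt(16*u^2 + 16*v^2 + 1)), and the second partials r_uu, r_uv, r_vv. Take dot products:
  L(u, v) = r_uu · N̂ = 0,
  M(u, v) = r_uv · N̂ = 4/sqrt(16*u^2 + 16*v^2 + 1),
  N(u, v) = r_vv · N̂ = 0.
Evaluating at (u, v) = (1, 5/2):
  L = 0, M = 4*sqrt(13)/39, N = 0.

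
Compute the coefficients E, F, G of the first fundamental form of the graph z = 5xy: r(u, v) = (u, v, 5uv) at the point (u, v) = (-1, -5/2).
E = 629/4;  F = 125/2;  G = 26

Partials: r_u = (1, 0, 5*v), r_v = (0, 1, 5*u). As functions of (u, v):
  E = r_u · r_u = 25*v^2 + 1,
  F = r_u · r_v = 25*u*v,
  G = r_v · r_v = 25*u^2 + 1.
Evaluating at (u, v) = (-1, -5/2): E = 629/4, F = 125/2, G = 26.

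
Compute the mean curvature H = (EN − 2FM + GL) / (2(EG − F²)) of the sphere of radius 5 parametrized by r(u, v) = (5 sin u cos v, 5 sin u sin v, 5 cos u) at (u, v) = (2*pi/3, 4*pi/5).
H = -1/5

With E = 25, F = 0, G = 25*sin(u)^2, L = -5*sin(u)/Abs(sin(u)), M = 0, N = -5*sin(u)^3/Abs(sin(u)), assemble
  H = (EN − 2FM + GL) / (2(EG − F²)) = -sin(u)/(5*Abs(sin(u))).
At (u, v) = (2*pi/3, 4*pi/5): H = -1/5.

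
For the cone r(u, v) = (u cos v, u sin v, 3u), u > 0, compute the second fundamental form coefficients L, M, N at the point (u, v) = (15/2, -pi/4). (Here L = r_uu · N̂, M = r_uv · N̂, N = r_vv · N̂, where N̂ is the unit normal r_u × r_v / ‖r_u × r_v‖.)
L = 0;  M = 0;  N = 9*sqrt(10)/4

Compute the unit normal N̂(u, v) = (-3*sqrt(10)*u*cos(v)/(10*Abs(u)), -3*sqrt(10)*u*sin(v)/(10*Abs(u)), sqrt(10)*u/(10*Abs(u))), and the second partials r_uu, r_uv, r_vv. Take dot products:
  L(u, v) = r_uu · N̂ = 0,
  M(u, v) = r_uv · N̂ = 0,
  N(u, v) = r_vv · N̂ = 3*sqrt(10)*u^2/(10*Abs(u)).
Evaluating at (u, v) = (15/2, -pi/4):
  L = 0, M = 0, N = 9*sqrt(10)/4.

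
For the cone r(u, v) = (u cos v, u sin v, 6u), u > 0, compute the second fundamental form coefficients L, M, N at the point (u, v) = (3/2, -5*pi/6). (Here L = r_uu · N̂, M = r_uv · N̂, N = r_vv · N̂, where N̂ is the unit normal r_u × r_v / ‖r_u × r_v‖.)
L = 0;  M = 0;  N = 9*sqrt(37)/37

Compute the unit normal N̂(u, v) = (-6*sqrt(37)*u*cos(v)/(37*Abs(u)), -6*sqrt(37)*u*sin(v)/(37*Abs(u)), sqrt(37)*u/(37*Abs(u))), and the second partials r_uu, r_uv, r_vv. Take dot products:
  L(u, v) = r_uu · N̂ = 0,
  M(u, v) = r_uv · N̂ = 0,
  N(u, v) = r_vv · N̂ = 6*sqrt(37)*u^2/(37*Abs(u)).
Evaluating at (u, v) = (3/2, -5*pi/6):
  L = 0, M = 0, N = 9*sqrt(37)/37.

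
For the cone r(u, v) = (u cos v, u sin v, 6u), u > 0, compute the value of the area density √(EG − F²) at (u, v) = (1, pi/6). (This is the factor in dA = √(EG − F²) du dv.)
√(EG − F²)|_{(1, pi/6)} = sqrt(37)

E = 37, F = 0, G = u^2, so EG − F² = 37*u^2. Taking the positive square root: √(EG − F²) = sqrt(37)*Abs(u). At (u, v) = (1, pi/6): sqrt(37).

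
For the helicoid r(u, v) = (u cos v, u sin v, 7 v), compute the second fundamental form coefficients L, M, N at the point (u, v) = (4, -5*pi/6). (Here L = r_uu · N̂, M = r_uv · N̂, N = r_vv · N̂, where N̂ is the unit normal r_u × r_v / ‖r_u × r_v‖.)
L = 0;  M = -7*sqrt(65)/65;  N = 0

Compute the unit normal N̂(u, v) = (7*sin(v)/sqrt(u^2 + 49), -7*cos(v)/sqrt(u^2 + 49), u/sqrt(u^2 + 49)), and the second partials r_uu, r_uv, r_vv. Take dot products:
  L(u, v) = r_uu · N̂ = 0,
  M(u, v) = r_uv · N̂ = -7/sqrt(u^2 + 49),
  N(u, v) = r_vv · N̂ = 0.
Evaluating at (u, v) = (4, -5*pi/6):
  L = 0, M = -7*sqrt(65)/65, N = 0.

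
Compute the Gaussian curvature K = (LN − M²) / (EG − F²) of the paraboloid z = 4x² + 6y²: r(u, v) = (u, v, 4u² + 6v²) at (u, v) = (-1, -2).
K = 96/410881

Coefficients of the first fundamental form: E = 64*u^2 + 1, F = 96*u*v, G = 144*v^2 + 1.
Coefficients of the second fundamental form: L = 8/sqrt(64*u^2 + 144*v^2 + 1), M = 0, N = 12/sqrt(64*u^2 + 144*v^2 + 1).
Assemble K = (LN − M²)/(EG − F²) = 96/(4096*u^4 + 18432*u^2*v^2 + 128*u^2 + 20736*v^4 + 288*v^2 + 1). At (u, v) = (-1, -2): K = 96/410881.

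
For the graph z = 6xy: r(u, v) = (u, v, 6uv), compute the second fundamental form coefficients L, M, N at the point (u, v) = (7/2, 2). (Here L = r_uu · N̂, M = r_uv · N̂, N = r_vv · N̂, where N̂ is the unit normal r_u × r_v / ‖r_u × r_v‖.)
L = 0;  M = 3*sqrt(586)/293;  N = 0

Compute the unit normal N̂(u, v) = (-6*v/sqrt(36*u^2 + 36*v^2 + 1), -6*u/sqrt(36*u^2 + 36*v^2 + 1), 1/sqrt(36*u^2 + 36*v^2 + 1)), and the second partials r_uu, r_uv, r_vv. Take dot products:
  L(u, v) = r_uu · N̂ = 0,
  M(u, v) = r_uv · N̂ = 6/sqrt(36*u^2 + 36*v^2 + 1),
  N(u, v) = r_vv · N̂ = 0.
Evaluating at (u, v) = (7/2, 2):
  L = 0, M = 3*sqrt(586)/293, N = 0.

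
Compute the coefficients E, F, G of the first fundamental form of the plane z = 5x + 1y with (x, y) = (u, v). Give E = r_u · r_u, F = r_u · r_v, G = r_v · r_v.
E = 26;  F = 5;  G = 2

Compute partials: r_u = (1, 0, 5), r_v = (0, 1, 1). Then
  E = r_u · r_u = 26,
  F = r_u · r_v = 5,
  G = r_v · r_v = 2.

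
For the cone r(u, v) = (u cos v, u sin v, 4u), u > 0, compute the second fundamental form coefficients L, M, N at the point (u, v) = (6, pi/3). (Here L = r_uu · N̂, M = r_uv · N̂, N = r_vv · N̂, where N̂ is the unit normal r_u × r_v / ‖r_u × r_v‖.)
L = 0;  M = 0;  N = 24*sqrt(17)/17

Compute the unit normal N̂(u, v) = (-4*sqrt(17)*u*cos(v)/(17*Abs(u)), -4*sqrt(17)*u*sin(v)/(17*Abs(u)), sqrt(17)*u/(17*Abs(u))), and the second partials r_uu, r_uv, r_vv. Take dot products:
  L(u, v) = r_uu · N̂ = 0,
  M(u, v) = r_uv · N̂ = 0,
  N(u, v) = r_vv · N̂ = 4*sqrt(17)*u^2/(17*Abs(u)).
Evaluating at (u, v) = (6, pi/3):
  L = 0, M = 0, N = 24*sqrt(17)/17.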